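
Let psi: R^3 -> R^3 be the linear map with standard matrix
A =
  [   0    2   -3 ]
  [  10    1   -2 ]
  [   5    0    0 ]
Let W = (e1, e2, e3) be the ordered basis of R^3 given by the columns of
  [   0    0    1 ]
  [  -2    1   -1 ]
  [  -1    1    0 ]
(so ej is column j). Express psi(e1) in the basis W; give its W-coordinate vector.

Column 1 of [psi]_W is the W-coordinate vector of psi(e1).
In standard coordinates psi(e1) = A e1 = (-1, 0, 0).
Converting to W: (-1, 0, 0) = e1 + e2 - e3, so the coordinate vector is (1, 1, -1).

(1, 1, -1)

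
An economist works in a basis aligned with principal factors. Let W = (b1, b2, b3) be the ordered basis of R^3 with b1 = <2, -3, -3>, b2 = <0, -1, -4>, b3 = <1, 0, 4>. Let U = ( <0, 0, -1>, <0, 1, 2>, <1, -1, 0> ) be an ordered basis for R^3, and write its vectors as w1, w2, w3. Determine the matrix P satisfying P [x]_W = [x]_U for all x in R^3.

[[1, 2, -2], [-1, -1, 1], [2, 0, 1]]

Let M have columns bj and N have columns wj. Then for every x, N [x]_U = x = M [x]_W, so P = N^(-1) M.
Since det N = 1, N^(-1) has integer entries; multiplying gives P = [[1, 2, -2], [-1, -1, 1], [2, 0, 1]].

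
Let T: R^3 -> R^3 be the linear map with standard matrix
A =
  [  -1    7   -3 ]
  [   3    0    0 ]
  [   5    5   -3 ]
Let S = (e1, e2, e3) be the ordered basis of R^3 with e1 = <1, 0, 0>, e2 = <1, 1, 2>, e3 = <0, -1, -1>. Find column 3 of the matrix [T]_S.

<-2, -2, -2>

Compute T(e3) = A e3 = <-4, 0, -2> in standard coordinates.
Then write this in S-coordinates: solve for y in y_1 e1 + ... + y_3 e3 = <-4, 0, -2>.
This gives y = <-2, -2, -2>, which is column 3 of [T]_S.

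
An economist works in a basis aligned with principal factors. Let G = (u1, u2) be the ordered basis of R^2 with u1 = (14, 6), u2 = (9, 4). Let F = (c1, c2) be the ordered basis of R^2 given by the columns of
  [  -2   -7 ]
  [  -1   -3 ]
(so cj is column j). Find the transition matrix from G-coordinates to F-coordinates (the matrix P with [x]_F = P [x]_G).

[[0, -1], [-2, -1]]

Column j of P is [uj]_F, since P maps G-coordinates to F-coordinates.
Expressing u1 in F: u1 = 0·c1 - 2c2, so column 1 of P is (0, -2).
Doing the same for each uj gives P = [[0, -1], [-2, -1]].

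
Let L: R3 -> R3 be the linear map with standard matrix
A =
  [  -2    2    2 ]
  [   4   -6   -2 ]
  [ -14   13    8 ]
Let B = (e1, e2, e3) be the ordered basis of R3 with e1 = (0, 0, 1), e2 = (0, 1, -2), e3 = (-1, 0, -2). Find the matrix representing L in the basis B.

[[0, -3, 2], [-2, -2, 0], [-2, 2, 2]]

Let P have columns e1, ..., e3. Then [L]_B = P^(-1) A P.
Here det P = 1, so P^(-1) is integer; computing A P first and then P^(-1)(A P) gives [[0, -3, 2], [-2, -2, 0], [-2, 2, 2]].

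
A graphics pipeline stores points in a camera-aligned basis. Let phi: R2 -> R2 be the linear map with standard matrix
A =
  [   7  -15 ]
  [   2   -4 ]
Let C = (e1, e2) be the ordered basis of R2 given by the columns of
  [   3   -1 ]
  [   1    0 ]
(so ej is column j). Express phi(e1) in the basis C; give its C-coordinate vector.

(2, 0)

Column 1 of [phi]_C is the C-coordinate vector of phi(e1).
In standard coordinates phi(e1) = A e1 = (6, 2).
Converting to C: (6, 2) = 2e1 + 0·e2, so the coordinate vector is (2, 0).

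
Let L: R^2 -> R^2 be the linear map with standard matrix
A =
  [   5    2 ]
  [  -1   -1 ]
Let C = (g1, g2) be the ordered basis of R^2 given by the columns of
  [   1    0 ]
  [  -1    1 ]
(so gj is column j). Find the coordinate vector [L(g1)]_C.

Column 1 of [L]_C is the C-coordinate vector of L(g1).
In standard coordinates L(g1) = A g1 = <3, 0>.
Converting to C: <3, 0> = 3g1 + 3g2, so the coordinate vector is <3, 3>.

<3, 3>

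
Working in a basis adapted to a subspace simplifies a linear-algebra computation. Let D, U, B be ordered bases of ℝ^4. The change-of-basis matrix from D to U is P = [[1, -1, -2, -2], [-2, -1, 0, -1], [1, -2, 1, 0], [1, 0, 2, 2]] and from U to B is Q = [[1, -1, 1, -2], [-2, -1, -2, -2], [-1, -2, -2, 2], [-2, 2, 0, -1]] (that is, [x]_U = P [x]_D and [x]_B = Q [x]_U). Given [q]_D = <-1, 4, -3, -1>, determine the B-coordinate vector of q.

First [q]_U = P [q]_D = <3, -1, -12, -9>.
Then [q]_B = Q [q]_U = <10, 37, 5, 1>.

<10, 37, 5, 1>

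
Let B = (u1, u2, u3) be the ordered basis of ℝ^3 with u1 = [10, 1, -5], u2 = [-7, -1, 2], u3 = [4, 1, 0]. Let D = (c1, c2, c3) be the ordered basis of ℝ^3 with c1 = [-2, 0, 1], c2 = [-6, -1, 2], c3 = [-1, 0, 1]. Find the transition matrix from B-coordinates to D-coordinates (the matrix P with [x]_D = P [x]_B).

Column j of P is [uj]_D, since P maps B-coordinates to D-coordinates.
Expressing u1 in D: u1 = -c1 - c2 - 2c3, so column 1 of P is [-1, -1, -2].
Doing the same for each uj gives P = [[-1, 1, 0], [-1, 1, -1], [-2, -1, 2]].

[[-1, 1, 0], [-1, 1, -1], [-2, -1, 2]]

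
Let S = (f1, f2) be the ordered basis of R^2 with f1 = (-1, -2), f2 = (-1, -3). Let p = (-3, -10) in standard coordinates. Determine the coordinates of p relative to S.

(-1, 4)

Write p = c_1 f1 + c_2 f2 and solve for the c_i.
System: -c_1 - c_2 = -3, -2c_1 - 3c_2 = -10; solving gives c_1 = -1, c_2 = 4.
Check: -f1 + 4f2 = (-3, -10).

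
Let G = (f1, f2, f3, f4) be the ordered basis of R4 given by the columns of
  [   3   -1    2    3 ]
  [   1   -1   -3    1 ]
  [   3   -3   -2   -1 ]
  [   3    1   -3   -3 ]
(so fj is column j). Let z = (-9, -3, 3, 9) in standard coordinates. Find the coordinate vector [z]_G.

(0, 0, 0, -3)

We seek scalars with c_1 f1 + ... + c_4 f4 = z; equivalently solve M c = z where the columns of M are f1, ..., f4.
Gaussian elimination on [M | z] yields c = (0, 0, 0, -3).
Check: 0·f1 + 0·f2 + 0·f3 - 3f4 = (-9, -3, 3, 9).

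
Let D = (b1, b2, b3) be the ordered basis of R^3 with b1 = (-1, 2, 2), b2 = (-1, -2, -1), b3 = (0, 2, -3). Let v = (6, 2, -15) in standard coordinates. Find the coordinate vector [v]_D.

(-4, -2, 3)

[v]_D is the unique c with M c = v, where M has columns b1, ..., b3.
Gaussian elimination on [M | v] yields c = (-4, -2, 3).
Check: -4b1 - 2b2 + 3b3 = (6, 2, -15).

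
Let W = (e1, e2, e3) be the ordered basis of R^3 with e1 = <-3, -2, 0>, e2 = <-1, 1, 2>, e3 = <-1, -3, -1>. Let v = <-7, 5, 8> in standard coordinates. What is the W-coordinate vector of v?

<2, 3, -2>

Write v = c_1 e1 + ... + c_3 e3 and solve for the c_i.
Solving this 3x3 system gives c = (2, 3, -2).
Check: 2e1 + 3e2 - 2e3 = <-7, 5, 8>.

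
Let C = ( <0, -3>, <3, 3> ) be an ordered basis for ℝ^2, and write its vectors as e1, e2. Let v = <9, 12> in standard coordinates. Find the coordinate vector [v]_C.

We seek scalars with c_1 e1 + c_2 e2 = v; equivalently solve M c = v where the columns of M are e1, e2.
System: 0c_1 + 3c_2 = 9, -3c_1 + 3c_2 = 12; solving gives c_1 = -1, c_2 = 3.
Check: -e1 + 3e2 = <9, 12>.

<-1, 3>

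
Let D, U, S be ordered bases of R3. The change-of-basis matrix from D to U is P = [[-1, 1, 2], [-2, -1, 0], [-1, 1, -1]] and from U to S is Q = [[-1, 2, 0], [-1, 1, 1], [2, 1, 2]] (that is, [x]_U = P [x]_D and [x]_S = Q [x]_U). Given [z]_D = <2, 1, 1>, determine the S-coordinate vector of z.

<-11, -8, -7>

First [z]_U = P [z]_D = <1, -5, -2>.
Then [z]_S = Q [z]_U = <-11, -8, -7>.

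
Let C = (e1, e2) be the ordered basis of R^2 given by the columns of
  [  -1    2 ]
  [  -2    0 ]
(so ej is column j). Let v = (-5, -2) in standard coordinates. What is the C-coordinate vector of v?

(1, -2)

Write v = c_1 e1 + c_2 e2 and solve for the c_i.
System: -c_1 + 2c_2 = -5, -2c_1 + 0c_2 = -2; solving gives c_1 = 1, c_2 = -2.
Check: e1 - 2e2 = (-5, -2).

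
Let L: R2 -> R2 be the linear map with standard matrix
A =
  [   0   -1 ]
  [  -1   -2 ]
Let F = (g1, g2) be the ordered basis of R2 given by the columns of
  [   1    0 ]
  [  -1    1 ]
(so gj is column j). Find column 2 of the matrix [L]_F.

Compute L(g2) = A g2 = (-1, -2) in standard coordinates.
Then write this in F-coordinates: solve for y in y_1 g1 + y_2 g2 = (-1, -2).
This gives y = (-1, -3), which is column 2 of [L]_F.

(-1, -3)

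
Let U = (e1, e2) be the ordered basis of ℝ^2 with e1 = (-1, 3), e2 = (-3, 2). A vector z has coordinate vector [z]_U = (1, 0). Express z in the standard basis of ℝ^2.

(-1, 3)

z = M [z]_U, where M has columns e1, e2.
Carrying out the matrix-vector product, z = (-1, 3).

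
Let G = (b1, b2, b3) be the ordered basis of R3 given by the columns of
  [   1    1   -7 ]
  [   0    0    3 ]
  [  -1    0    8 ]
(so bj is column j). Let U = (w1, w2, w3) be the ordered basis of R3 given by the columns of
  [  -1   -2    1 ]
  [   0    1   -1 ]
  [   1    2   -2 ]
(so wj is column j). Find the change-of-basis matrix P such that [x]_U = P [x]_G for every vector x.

Take x = bj: its G-coordinates are the j-th standard unit vector, so P e_j — column j of P — equals [bj]_U.
b1 = -w1 + 0·w2 + 0·w3, giving column 1 = (-1, 0, 0); repeating for each j gives P = [[-1, 0, 2], [0, -1, 2], [0, -1, -1]].

[[-1, 0, 2], [0, -1, 2], [0, -1, -1]]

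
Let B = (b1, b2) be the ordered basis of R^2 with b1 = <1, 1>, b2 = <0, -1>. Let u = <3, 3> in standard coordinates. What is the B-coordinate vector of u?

We seek scalars with c_1 b1 + c_2 b2 = u; equivalently solve M c = u where the columns of M are b1, b2.
System: c_1 + 0c_2 = 3, c_1 - c_2 = 3; solving gives c_1 = 3, c_2 = 0.
Check: 3b1 + 0·b2 = <3, 3>.

<3, 0>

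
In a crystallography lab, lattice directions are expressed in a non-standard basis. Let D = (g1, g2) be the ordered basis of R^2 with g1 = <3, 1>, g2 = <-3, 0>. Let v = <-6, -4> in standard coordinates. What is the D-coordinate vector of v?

[v]_D is the unique c with M c = v, where M has columns g1, g2.
System: 3c_1 - 3c_2 = -6, c_1 + 0c_2 = -4; solving gives c_1 = -4, c_2 = -2.
Check: -4g1 - 2g2 = <-6, -4>.

<-4, -2>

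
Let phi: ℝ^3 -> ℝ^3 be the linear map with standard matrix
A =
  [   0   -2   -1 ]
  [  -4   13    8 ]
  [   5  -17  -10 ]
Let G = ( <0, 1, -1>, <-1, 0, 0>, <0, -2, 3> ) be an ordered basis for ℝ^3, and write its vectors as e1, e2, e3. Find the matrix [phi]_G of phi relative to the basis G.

[[1, 2, 2], [1, 0, -1], [-2, -1, 2]]

With P the matrix whose columns are e1, ..., e3, [phi]_G = P^(-1) A P.
Column by column: phi(e1) = A e1 = <-1, 5, -7>; its G-coordinates <1, 1, -2> give column 1.
Continuing for each basis vector yields [phi]_G = [[1, 2, 2], [1, 0, -1], [-2, -1, 2]].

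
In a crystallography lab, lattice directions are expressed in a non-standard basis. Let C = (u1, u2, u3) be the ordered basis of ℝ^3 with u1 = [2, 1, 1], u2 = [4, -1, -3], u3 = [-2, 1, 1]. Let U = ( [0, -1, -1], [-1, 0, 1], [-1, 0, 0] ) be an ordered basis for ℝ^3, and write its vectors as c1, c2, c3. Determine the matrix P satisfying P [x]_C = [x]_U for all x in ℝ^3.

Take x = uj: its C-coordinates are the j-th standard unit vector, so P e_j — column j of P — equals [uj]_U.
u1 = -c1 + 0·c2 - 2c3, giving column 1 = [-1, 0, -2]; repeating for each j gives P = [[-1, 1, -1], [0, -2, 0], [-2, -2, 2]].

[[-1, 1, -1], [0, -2, 0], [-2, -2, 2]]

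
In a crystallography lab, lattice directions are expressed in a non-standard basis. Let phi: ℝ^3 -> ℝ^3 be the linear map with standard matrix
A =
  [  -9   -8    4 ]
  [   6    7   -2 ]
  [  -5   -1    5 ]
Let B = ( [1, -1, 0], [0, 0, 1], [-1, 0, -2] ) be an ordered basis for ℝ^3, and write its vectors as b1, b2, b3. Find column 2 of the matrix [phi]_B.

[2, 1, -2]

Compute phi(b2) = A b2 = [4, -2, 5] in standard coordinates.
Then write this in B-coordinates: solve for y in y_1 b1 + ... + y_3 b3 = [4, -2, 5].
This gives y = [2, 1, -2], which is column 2 of [phi]_B.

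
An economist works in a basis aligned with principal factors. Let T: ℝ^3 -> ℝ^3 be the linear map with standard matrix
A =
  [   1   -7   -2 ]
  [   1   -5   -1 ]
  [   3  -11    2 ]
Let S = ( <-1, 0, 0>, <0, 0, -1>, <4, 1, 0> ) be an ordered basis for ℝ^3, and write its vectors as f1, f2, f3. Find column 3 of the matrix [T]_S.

<-1, -1, -1>

Compute T(f3) = A f3 = <-3, -1, 1> in standard coordinates.
Then write this in S-coordinates: solve for y in y_1 f1 + ... + y_3 f3 = <-3, -1, 1>.
This gives y = <-1, -1, -1>, which is column 3 of [T]_S.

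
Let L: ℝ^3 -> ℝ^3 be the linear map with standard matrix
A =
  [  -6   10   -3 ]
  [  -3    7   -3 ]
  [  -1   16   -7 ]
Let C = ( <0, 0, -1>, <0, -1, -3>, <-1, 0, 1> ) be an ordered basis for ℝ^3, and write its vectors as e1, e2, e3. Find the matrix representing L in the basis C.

With P the matrix whose columns are e1, ..., e3, [L]_C = P^(-1) A P.
Column by column: L(e1) = A e1 = <3, 3, 7>; its C-coordinates <-1, -3, -3> give column 1.
Continuing for each basis vector yields [L]_C = [[-1, 2, 3], [-3, -2, 0], [-3, 1, -3]].

[[-1, 2, 3], [-3, -2, 0], [-3, 1, -3]]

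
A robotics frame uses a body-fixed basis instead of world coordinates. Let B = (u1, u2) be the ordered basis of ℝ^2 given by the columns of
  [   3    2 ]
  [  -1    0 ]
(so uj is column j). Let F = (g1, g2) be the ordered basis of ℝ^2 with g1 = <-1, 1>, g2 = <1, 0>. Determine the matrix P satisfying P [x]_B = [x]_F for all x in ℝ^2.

Take x = uj: its B-coordinates are the j-th standard unit vector, so P e_j — column j of P — equals [uj]_F.
u1 = -g1 + 2g2, giving column 1 = <-1, 2>; repeating for each j gives P = [[-1, 0], [2, 2]].

[[-1, 0], [2, 2]]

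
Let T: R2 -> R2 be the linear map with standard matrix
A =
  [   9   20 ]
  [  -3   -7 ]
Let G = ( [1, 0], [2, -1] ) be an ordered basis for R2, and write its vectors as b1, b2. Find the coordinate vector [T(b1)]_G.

Compute T(b1) = A b1 = [9, -3] in standard coordinates.
Then write this in G-coordinates: solve for y in y_1 b1 + y_2 b2 = [9, -3].
This gives y = [3, 3], which is column 1 of [T]_G.

[3, 3]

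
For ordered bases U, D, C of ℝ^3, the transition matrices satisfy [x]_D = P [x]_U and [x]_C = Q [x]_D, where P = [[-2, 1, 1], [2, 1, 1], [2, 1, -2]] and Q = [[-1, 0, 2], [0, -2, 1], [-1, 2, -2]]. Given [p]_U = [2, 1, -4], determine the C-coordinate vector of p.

[33, 11, -17]

Composing the changes, [p]_C = Q P [p]_U.
Q P = [[6, 1, -5], [-2, -1, -4], [2, -1, 5]]; applying this to [2, 1, -4] gives [33, 11, -17].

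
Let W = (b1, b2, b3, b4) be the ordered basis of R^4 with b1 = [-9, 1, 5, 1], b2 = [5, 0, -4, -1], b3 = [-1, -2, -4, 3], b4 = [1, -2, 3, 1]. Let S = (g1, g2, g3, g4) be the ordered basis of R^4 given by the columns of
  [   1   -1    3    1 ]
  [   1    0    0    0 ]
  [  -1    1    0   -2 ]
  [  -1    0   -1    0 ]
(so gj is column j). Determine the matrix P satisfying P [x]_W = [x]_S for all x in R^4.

[[1, 0, -2, -2], [2, 0, -2, -1], [-2, 1, -1, 1], [-2, 2, 2, -1]]

Take x = bj: its W-coordinates are the j-th standard unit vector, so P e_j — column j of P — equals [bj]_S.
b1 = g1 + 2g2 - 2g3 - 2g4, giving column 1 = [1, 2, -2, -2]; repeating for each j gives P = [[1, 0, -2, -2], [2, 0, -2, -1], [-2, 1, -1, 1], [-2, 2, 2, -1]].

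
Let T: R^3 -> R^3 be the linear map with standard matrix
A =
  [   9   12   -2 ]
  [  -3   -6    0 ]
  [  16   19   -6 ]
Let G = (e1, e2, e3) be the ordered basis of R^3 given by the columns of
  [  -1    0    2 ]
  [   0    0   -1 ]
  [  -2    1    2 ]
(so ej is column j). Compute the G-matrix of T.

[[-1, 2, -2], [0, -2, -3], [-3, 0, 0]]

With P the matrix whose columns are e1, ..., e3, [T]_G = P^(-1) A P.
Column by column: T(e1) = A e1 = <-5, 3, -4>; its G-coordinates <-1, 0, -3> give column 1.
Continuing for each basis vector yields [T]_G = [[-1, 2, -2], [0, -2, -3], [-3, 0, 0]].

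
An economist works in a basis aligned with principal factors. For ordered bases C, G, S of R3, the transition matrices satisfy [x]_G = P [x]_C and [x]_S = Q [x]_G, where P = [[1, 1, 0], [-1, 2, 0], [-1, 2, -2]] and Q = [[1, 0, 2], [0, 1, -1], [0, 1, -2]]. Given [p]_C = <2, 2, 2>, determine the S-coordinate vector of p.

Composing the changes, [p]_S = Q P [p]_C.
Q P = [[-1, 5, -4], [0, 0, 2], [1, -2, 4]]; applying this to <2, 2, 2> gives <0, 4, 6>.

<0, 4, 6>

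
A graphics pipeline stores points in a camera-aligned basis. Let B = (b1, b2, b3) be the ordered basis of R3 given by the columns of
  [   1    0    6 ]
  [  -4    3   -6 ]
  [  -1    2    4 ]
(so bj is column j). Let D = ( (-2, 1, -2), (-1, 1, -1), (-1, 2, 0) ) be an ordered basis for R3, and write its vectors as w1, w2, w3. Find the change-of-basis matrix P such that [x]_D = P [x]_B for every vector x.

[[1, -1, -2], [-1, 0, 0], [-2, 2, -2]]

Take x = bj: its B-coordinates are the j-th standard unit vector, so P e_j — column j of P — equals [bj]_D.
b1 = w1 - w2 - 2w3, giving column 1 = (1, -1, -2); repeating for each j gives P = [[1, -1, -2], [-1, 0, 0], [-2, 2, -2]].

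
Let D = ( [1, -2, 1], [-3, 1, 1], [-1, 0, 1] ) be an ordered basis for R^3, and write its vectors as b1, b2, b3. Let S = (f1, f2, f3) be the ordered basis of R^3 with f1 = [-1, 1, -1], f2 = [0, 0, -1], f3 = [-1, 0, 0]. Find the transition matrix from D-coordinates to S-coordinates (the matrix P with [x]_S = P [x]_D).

[[-2, 1, 0], [1, -2, -1], [1, 2, 1]]

Take x = bj: its D-coordinates are the j-th standard unit vector, so P e_j — column j of P — equals [bj]_S.
b1 = -2f1 + f2 + f3, giving column 1 = [-2, 1, 1]; repeating for each j gives P = [[-2, 1, 0], [1, -2, -1], [1, 2, 1]].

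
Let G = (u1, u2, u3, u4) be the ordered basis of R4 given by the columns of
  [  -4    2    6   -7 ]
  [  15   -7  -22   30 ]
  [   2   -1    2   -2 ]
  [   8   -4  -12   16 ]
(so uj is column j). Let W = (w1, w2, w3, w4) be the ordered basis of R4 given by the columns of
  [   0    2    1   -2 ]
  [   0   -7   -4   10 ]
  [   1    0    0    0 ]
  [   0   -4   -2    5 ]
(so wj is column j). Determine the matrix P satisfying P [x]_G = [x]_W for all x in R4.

[[2, -1, 2, -2], [-1, 1, 2, -2], [-2, 0, 2, 1], [0, 0, 0, 2]]

Column j of P is [uj]_W, since P maps G-coordinates to W-coordinates.
Expressing u1 in W: u1 = 2w1 - w2 - 2w3 + 0·w4, so column 1 of P is (2, -1, -2, 0).
Doing the same for each uj gives P = [[2, -1, 2, -2], [-1, 1, 2, -2], [-2, 0, 2, 1], [0, 0, 0, 2]].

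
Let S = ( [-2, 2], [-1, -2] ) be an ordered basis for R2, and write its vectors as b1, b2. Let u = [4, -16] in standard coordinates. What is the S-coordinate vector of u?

[-4, 4]

We seek scalars with c_1 b1 + c_2 b2 = u; equivalently solve M c = u where the columns of M are b1, b2.
System: -2c_1 - c_2 = 4, 2c_1 - 2c_2 = -16; solving gives c_1 = -4, c_2 = 4.
Check: -4b1 + 4b2 = [4, -16].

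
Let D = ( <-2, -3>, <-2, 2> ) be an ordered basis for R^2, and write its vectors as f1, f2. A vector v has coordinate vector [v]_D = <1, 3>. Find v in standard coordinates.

The coordinates say v = f1 + 3f2; adding the scaled basis vectors gives <-8, 3>.

<-8, 3>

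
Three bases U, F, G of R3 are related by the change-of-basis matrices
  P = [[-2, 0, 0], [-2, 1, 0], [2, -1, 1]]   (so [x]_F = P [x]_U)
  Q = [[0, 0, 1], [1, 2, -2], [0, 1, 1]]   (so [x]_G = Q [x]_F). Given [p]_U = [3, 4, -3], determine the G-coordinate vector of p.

[-1, -8, -3]

First [p]_F = P [p]_U = [-6, -2, -1].
Then [p]_G = Q [p]_F = [-1, -8, -3].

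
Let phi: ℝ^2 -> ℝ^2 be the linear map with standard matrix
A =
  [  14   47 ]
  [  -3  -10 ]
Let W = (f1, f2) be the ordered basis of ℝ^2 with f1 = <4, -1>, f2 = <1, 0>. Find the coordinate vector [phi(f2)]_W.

Compute phi(f2) = A f2 = <14, -3> in standard coordinates.
Then write this in W-coordinates: solve for y in y_1 f1 + y_2 f2 = <14, -3>.
This gives y = <3, 2>, which is column 2 of [phi]_W.

<3, 2>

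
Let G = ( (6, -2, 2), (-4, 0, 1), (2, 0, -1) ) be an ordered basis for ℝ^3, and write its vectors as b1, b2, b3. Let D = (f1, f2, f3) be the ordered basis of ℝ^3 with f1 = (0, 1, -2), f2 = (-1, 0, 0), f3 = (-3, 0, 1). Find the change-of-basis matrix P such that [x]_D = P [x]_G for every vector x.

Take x = bj: its G-coordinates are the j-th standard unit vector, so P e_j — column j of P — equals [bj]_D.
b1 = -2f1 + 0·f2 - 2f3, giving column 1 = (-2, 0, -2); repeating for each j gives P = [[-2, 0, 0], [0, 1, 1], [-2, 1, -1]].

[[-2, 0, 0], [0, 1, 1], [-2, 1, -1]]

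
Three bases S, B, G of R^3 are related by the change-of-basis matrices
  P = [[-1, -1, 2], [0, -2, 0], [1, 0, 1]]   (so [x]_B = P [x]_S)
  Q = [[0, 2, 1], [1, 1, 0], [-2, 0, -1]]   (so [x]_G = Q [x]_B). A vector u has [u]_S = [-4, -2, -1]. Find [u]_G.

Composing the changes, [u]_G = Q P [u]_S.
Q P = [[1, -4, 1], [-1, -3, 2], [1, 2, -5]]; applying this to [-4, -2, -1] gives [3, 8, -3].

[3, 8, -3]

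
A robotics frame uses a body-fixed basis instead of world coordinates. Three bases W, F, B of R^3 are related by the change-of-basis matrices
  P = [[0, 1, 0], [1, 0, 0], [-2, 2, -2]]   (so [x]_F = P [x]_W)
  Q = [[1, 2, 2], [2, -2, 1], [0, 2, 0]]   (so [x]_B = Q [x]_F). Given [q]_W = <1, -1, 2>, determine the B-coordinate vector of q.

<-15, -12, 2>

Composing the changes, [q]_B = Q P [q]_W.
Q P = [[-2, 5, -4], [-4, 4, -2], [2, 0, 0]]; applying this to <1, -1, 2> gives <-15, -12, 2>.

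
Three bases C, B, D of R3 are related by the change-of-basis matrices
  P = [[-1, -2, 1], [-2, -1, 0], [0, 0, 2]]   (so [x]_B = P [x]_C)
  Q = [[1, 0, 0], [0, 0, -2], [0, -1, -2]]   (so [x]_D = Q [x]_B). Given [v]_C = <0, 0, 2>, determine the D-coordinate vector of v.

Apply P to get B-coordinates <2, 0, 4>, then Q to get D-coordinates.
The result is [v]_D = <2, -8, -8>.

<2, -8, -8>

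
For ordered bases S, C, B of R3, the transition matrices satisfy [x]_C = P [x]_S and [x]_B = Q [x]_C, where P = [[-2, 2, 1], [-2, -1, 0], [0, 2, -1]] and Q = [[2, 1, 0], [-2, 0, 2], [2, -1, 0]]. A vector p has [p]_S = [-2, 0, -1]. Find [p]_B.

[10, -4, 2]

First [p]_C = P [p]_S = [3, 4, 1].
Then [p]_B = Q [p]_C = [10, -4, 2].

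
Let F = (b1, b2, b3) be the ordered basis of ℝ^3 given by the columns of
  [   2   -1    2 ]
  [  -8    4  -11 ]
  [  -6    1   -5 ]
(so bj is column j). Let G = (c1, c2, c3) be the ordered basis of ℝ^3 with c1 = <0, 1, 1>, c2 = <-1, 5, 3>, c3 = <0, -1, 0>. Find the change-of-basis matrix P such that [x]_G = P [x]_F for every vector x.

Take x = bj: its F-coordinates are the j-th standard unit vector, so P e_j — column j of P — equals [bj]_G.
b1 = 0·c1 - 2c2 - 2c3, giving column 1 = <0, -2, -2>; repeating for each j gives P = [[0, -2, 1], [-2, 1, -2], [-2, -1, 2]].

[[0, -2, 1], [-2, 1, -2], [-2, -1, 2]]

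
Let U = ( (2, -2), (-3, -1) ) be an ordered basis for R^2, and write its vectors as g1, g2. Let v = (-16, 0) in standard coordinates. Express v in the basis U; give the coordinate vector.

We seek scalars with c_1 g1 + c_2 g2 = v; equivalently solve M c = v where the columns of M are g1, g2.
System: 2c_1 - 3c_2 = -16, -2c_1 - c_2 = 0; solving gives c_1 = -2, c_2 = 4.
Check: -2g1 + 4g2 = (-16, 0).

(-2, 4)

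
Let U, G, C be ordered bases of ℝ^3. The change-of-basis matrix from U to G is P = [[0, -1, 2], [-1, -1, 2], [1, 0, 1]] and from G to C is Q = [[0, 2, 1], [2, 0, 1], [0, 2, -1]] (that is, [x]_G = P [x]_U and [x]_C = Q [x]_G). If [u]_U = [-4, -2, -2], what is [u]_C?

Apply P to get G-coordinates [-2, 2, -6], then Q to get C-coordinates.
The result is [u]_C = [-2, -10, 10].

[-2, -10, 10]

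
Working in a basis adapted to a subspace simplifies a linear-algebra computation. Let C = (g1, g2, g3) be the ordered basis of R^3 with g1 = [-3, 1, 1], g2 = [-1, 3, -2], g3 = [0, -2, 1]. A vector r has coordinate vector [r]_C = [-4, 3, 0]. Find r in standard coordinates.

[9, 5, -10]

By definition r = -4g1 + 3g2 + 0·g3.
Summing componentwise gives [9, 5, -10].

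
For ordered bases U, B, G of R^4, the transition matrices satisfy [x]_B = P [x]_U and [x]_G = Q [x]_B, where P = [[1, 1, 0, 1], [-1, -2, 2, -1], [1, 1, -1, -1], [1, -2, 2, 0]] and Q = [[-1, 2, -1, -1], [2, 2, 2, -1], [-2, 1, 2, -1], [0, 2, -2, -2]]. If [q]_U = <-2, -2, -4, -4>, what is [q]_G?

<14, 2, 32, 8>

First [q]_B = P [q]_U = <-8, 2, 4, -6>.
Then [q]_G = Q [q]_B = <14, 2, 32, 8>.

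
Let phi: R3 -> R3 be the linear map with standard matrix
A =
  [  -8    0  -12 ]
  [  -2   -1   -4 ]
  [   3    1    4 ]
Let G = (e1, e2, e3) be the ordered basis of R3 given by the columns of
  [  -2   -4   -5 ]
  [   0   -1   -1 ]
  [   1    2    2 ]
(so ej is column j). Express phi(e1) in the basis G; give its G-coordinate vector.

(-2, 0, 0)

Compute phi(e1) = A e1 = (4, 0, -2) in standard coordinates.
Then write this in G-coordinates: solve for y in y_1 e1 + ... + y_3 e3 = (4, 0, -2).
This gives y = (-2, 0, 0), which is column 1 of [phi]_G.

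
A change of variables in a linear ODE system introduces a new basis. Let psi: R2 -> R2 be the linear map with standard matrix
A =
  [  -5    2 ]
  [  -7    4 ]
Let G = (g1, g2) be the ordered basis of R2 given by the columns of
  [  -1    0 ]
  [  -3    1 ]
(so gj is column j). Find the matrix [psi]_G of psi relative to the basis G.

[[1, -2], [-2, -2]]

Let P have columns g1, g2. Then [psi]_G = P^(-1) A P.
Here det P = -1, so P^(-1) is integer; computing A P first and then P^(-1)(A P) gives [[1, -2], [-2, -2]].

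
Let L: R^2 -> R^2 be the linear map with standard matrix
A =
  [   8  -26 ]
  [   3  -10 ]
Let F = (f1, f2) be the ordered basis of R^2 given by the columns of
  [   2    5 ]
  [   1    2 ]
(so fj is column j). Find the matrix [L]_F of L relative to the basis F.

[[0, -1], [-2, -2]]

Let P have columns f1, f2. Then [L]_F = P^(-1) A P.
Here det P = -1, so P^(-1) is integer; computing A P first and then P^(-1)(A P) gives [[0, -1], [-2, -2]].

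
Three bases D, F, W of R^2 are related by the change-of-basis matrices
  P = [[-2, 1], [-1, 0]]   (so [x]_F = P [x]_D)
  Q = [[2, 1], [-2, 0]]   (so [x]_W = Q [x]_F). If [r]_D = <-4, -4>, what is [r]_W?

First [r]_F = P [r]_D = <4, 4>.
Then [r]_W = Q [r]_F = <12, -8>.

<12, -8>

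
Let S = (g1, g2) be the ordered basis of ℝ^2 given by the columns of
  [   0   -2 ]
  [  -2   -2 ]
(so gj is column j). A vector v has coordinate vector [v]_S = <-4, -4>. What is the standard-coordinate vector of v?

<8, 16>

By definition v = -4g1 - 4g2.
Summing componentwise gives <8, 16>.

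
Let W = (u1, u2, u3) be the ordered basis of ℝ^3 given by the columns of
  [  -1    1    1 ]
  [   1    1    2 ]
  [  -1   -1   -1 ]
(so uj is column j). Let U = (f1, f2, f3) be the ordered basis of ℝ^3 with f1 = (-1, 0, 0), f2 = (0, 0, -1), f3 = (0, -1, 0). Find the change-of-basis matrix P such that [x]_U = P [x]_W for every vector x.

Let M have columns uj and N have columns fj. Then for every x, N [x]_U = x = M [x]_W, so P = N^(-1) M.
Since det N = 1, N^(-1) has integer entries; multiplying gives P = [[1, -1, -1], [1, 1, 1], [-1, -1, -2]].

[[1, -1, -1], [1, 1, 1], [-1, -1, -2]]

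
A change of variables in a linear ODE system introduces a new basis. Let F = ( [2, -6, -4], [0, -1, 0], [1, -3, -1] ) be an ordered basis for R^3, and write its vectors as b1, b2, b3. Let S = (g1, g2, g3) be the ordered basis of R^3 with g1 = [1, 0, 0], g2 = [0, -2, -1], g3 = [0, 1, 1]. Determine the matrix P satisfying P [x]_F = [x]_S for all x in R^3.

Column j of P is [bj]_S, since P maps F-coordinates to S-coordinates.
Expressing b1 in S: b1 = 2g1 + 2g2 - 2g3, so column 1 of P is [2, 2, -2].
Doing the same for each bj gives P = [[2, 0, 1], [2, 1, 2], [-2, 1, 1]].

[[2, 0, 1], [2, 1, 2], [-2, 1, 1]]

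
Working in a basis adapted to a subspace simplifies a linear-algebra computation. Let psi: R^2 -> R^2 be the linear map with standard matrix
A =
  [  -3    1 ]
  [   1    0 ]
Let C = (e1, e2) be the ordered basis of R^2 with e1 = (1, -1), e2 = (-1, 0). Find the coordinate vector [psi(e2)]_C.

Compute psi(e2) = A e2 = (3, -1) in standard coordinates.
Then write this in C-coordinates: solve for y in y_1 e1 + y_2 e2 = (3, -1).
This gives y = (1, -2), which is column 2 of [psi]_C.

(1, -2)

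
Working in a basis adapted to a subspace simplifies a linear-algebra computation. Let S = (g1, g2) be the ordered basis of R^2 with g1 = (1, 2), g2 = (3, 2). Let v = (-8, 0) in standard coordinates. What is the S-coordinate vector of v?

(4, -4)

We seek scalars with c_1 g1 + c_2 g2 = v; equivalently solve M c = v where the columns of M are g1, g2.
System: c_1 + 3c_2 = -8, 2c_1 + 2c_2 = 0; solving gives c_1 = 4, c_2 = -4.
Check: 4g1 - 4g2 = (-8, 0).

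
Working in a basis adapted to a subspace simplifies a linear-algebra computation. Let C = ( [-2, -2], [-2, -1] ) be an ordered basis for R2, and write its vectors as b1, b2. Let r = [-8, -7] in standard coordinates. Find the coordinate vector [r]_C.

Write r = c_1 b1 + c_2 b2 and solve for the c_i.
System: -2c_1 - 2c_2 = -8, -2c_1 - c_2 = -7; solving gives c_1 = 3, c_2 = 1.
Check: 3b1 + b2 = [-8, -7].

[3, 1]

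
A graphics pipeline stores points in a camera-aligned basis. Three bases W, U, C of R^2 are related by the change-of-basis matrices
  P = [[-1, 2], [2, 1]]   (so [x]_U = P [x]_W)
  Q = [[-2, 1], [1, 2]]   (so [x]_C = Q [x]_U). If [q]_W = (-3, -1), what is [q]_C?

Apply P to get U-coordinates (1, -7), then Q to get C-coordinates.
The result is [q]_C = (-9, -13).

(-9, -13)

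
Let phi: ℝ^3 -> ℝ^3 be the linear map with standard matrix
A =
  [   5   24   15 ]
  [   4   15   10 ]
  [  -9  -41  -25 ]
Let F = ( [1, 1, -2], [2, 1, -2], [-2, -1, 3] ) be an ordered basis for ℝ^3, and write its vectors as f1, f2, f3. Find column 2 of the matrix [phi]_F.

[2, -2, -3]

Compute phi(f2) = A f2 = [4, 3, -9] in standard coordinates.
Then write this in F-coordinates: solve for y in y_1 f1 + ... + y_3 f3 = [4, 3, -9].
This gives y = [2, -2, -3], which is column 2 of [phi]_F.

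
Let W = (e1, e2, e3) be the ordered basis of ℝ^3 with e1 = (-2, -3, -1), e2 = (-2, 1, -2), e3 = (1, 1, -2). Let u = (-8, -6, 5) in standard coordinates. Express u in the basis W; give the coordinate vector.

(1, 1, -4)

Write u = c_1 e1 + ... + c_3 e3 and solve for the c_i.
Row-reducing the augmented matrix [M | u] gives c = (1, 1, -4).
Check: e1 + e2 - 4e3 = (-8, -6, 5).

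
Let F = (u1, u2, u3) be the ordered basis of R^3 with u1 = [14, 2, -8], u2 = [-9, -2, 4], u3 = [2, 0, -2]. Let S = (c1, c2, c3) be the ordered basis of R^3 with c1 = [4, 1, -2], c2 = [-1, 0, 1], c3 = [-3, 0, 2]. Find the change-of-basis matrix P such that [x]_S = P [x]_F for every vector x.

Column j of P is [uj]_S, since P maps F-coordinates to S-coordinates.
Expressing u1 in S: u1 = 2c1 + 0·c2 - 2c3, so column 1 of P is [2, 0, -2].
Doing the same for each uj gives P = [[2, -2, 0], [0, -2, -2], [-2, 1, 0]].

[[2, -2, 0], [0, -2, -2], [-2, 1, 0]]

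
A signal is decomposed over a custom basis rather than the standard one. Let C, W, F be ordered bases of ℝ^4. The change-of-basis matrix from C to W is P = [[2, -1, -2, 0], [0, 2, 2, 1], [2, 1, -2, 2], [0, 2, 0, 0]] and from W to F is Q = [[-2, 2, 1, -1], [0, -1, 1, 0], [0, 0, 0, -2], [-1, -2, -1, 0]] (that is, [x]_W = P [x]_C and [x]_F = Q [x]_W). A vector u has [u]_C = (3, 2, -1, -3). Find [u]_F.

First [u]_W = P [u]_C = (6, -1, 4, 4).
Then [u]_F = Q [u]_W = (-14, 5, -8, -8).

(-14, 5, -8, -8)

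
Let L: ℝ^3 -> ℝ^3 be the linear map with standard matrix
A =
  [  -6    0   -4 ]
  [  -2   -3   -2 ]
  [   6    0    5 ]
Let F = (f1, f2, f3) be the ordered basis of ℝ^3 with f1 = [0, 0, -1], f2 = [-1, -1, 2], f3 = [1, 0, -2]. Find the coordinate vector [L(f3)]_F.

[0, -2, 0]

Column 3 of [L]_F is the F-coordinate vector of L(f3).
In standard coordinates L(f3) = A f3 = [2, 2, -4].
Converting to F: [2, 2, -4] = 0·f1 - 2f2 + 0·f3, so the coordinate vector is [0, -2, 0].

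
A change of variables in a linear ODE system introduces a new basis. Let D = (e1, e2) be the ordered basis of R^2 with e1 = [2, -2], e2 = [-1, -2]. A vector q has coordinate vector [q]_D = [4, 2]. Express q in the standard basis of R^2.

[6, -12]

The coordinates say q = 4e1 + 2e2; adding the scaled basis vectors gives [6, -12].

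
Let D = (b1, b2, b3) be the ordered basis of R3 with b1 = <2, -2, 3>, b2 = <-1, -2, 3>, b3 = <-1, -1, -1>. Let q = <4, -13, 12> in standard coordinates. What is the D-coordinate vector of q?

<4, 1, 3>

We seek scalars with c_1 b1 + ... + c_3 b3 = q; equivalently solve M c = q where the columns of M are b1, ..., b3.
Solving this 3x3 system gives c = (4, 1, 3).
Check: 4b1 + b2 + 3b3 = <4, -13, 12>.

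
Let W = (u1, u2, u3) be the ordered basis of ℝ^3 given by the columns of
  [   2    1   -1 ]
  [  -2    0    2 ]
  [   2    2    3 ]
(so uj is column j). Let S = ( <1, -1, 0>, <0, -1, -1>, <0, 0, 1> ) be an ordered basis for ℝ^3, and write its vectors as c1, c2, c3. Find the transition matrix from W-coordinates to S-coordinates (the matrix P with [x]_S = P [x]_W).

Let M have columns uj and N have columns cj. Then for every x, N [x]_S = x = M [x]_W, so P = N^(-1) M.
Since det N = -1, N^(-1) has integer entries; multiplying gives P = [[2, 1, -1], [0, -1, -1], [2, 1, 2]].

[[2, 1, -1], [0, -1, -1], [2, 1, 2]]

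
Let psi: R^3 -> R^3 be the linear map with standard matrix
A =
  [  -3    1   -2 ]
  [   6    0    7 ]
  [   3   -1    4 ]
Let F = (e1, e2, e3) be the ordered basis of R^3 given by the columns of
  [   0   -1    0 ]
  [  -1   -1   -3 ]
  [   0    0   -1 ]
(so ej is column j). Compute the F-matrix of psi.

Let P have columns e1, ..., e3. Then [psi]_F = P^(-1) A P.
Here det P = 1, so P^(-1) is integer; computing A P first and then P^(-1)(A P) gives [[2, 2, 3], [1, -2, 1], [-1, 2, 1]].

[[2, 2, 3], [1, -2, 1], [-1, 2, 1]]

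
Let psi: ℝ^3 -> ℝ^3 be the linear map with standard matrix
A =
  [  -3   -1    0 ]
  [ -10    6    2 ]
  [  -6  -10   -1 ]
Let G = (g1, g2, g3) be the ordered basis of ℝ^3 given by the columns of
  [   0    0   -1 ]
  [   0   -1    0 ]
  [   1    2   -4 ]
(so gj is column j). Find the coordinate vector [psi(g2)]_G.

Compute psi(g2) = A g2 = <1, -2, 8> in standard coordinates.
Then write this in G-coordinates: solve for y in y_1 g1 + ... + y_3 g3 = <1, -2, 8>.
This gives y = <0, 2, -1>, which is column 2 of [psi]_G.

<0, 2, -1>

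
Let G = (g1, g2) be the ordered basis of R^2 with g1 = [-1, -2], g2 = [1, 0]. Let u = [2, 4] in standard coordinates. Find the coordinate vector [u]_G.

[-2, 0]

We seek scalars with c_1 g1 + c_2 g2 = u; equivalently solve M c = u where the columns of M are g1, g2.
System: -c_1 + c_2 = 2, -2c_1 + 0c_2 = 4; solving gives c_1 = -2, c_2 = 0.
Check: -2g1 + 0·g2 = [2, 4].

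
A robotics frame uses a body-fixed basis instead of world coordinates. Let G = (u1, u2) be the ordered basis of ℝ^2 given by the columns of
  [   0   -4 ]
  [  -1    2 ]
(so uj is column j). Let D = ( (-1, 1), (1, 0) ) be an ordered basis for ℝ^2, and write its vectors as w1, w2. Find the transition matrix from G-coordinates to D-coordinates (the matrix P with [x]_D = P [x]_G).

Let M have columns uj and N have columns wj. Then for every x, N [x]_D = x = M [x]_G, so P = N^(-1) M.
Since det N = -1, N^(-1) has integer entries; multiplying gives P = [[-1, 2], [-1, -2]].

[[-1, 2], [-1, -2]]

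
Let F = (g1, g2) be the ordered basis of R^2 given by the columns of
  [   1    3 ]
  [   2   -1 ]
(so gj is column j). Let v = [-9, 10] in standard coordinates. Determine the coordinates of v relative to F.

[v]_F is the unique c with M c = v, where M has columns g1, g2.
System: c_1 + 3c_2 = -9, 2c_1 - c_2 = 10; solving gives c_1 = 3, c_2 = -4.
Check: 3g1 - 4g2 = [-9, 10].

[3, -4]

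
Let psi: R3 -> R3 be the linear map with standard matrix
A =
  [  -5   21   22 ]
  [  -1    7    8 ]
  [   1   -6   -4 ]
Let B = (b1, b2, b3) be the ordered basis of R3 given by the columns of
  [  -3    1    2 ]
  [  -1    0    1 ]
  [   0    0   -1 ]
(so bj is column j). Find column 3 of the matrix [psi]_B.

Compute psi(b3) = A b3 = <-11, -3, 0> in standard coordinates.
Then write this in B-coordinates: solve for y in y_1 b1 + ... + y_3 b3 = <-11, -3, 0>.
This gives y = <3, -2, 0>, which is column 3 of [psi]_B.

<3, -2, 0>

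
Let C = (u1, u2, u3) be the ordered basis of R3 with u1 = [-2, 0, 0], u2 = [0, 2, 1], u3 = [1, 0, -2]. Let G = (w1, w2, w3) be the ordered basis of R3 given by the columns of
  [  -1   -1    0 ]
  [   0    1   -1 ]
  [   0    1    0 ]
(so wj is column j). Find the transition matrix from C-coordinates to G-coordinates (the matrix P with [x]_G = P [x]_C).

[[2, -1, 1], [0, 1, -2], [0, -1, -2]]

Take x = uj: its C-coordinates are the j-th standard unit vector, so P e_j — column j of P — equals [uj]_G.
u1 = 2w1 + 0·w2 + 0·w3, giving column 1 = [2, 0, 0]; repeating for each j gives P = [[2, -1, 1], [0, 1, -2], [0, -1, -2]].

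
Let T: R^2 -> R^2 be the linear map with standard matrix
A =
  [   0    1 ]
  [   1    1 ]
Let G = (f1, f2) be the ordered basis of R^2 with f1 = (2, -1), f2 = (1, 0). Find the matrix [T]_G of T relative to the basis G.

[[-1, -1], [1, 2]]

With P the matrix whose columns are f1, f2, [T]_G = P^(-1) A P.
Column by column: T(f1) = A f1 = (-1, 1); its G-coordinates (-1, 1) give column 1.
Continuing for each basis vector yields [T]_G = [[-1, -1], [1, 2]].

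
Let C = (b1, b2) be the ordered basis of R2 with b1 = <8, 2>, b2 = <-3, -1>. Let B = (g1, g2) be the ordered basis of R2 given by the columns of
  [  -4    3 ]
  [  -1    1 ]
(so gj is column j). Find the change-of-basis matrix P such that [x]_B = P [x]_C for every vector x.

Take x = bj: its C-coordinates are the j-th standard unit vector, so P e_j — column j of P — equals [bj]_B.
b1 = -2g1 + 0·g2, giving column 1 = <-2, 0>; repeating for each j gives P = [[-2, 0], [0, -1]].

[[-2, 0], [0, -1]]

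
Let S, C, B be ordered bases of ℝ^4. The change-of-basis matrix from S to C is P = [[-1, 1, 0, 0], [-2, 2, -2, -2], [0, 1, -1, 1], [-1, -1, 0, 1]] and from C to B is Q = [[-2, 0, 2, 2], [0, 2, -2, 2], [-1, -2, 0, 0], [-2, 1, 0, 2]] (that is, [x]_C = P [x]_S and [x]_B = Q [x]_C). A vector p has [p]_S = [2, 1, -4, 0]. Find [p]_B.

[6, -4, -11, 2]

Composing the changes, [p]_B = Q P [p]_S.
Q P = [[0, -2, -2, 4], [-6, 0, -2, -4], [5, -5, 4, 4], [-2, -2, -2, 0]]; applying this to [2, 1, -4, 0] gives [6, -4, -11, 2].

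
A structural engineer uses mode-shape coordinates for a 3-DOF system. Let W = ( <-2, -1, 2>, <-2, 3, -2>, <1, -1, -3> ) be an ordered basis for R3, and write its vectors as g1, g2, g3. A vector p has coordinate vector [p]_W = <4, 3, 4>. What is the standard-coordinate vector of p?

The coordinates say p = 4g1 + 3g2 + 4g3; adding the scaled basis vectors gives <-10, 1, -10>.

<-10, 1, -10>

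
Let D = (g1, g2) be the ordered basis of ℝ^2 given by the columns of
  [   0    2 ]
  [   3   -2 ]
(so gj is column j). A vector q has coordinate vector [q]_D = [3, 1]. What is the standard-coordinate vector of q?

[2, 7]

By definition q = 3g1 + g2.
Summing componentwise gives [2, 7].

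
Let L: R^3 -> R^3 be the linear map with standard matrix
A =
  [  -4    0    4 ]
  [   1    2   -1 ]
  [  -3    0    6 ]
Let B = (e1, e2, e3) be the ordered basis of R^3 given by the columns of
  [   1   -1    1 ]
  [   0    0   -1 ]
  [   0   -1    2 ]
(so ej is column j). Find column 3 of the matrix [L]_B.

[-2, -3, 3]

Column 3 of [L]_B is the B-coordinate vector of L(e3).
In standard coordinates L(e3) = A e3 = [4, -3, 9].
Converting to B: [4, -3, 9] = -2e1 - 3e2 + 3e3, so the coordinate vector is [-2, -3, 3].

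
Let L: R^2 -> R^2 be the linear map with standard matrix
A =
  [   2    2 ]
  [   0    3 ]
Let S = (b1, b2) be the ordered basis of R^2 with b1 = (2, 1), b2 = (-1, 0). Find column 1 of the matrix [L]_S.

Compute L(b1) = A b1 = (6, 3) in standard coordinates.
Then write this in S-coordinates: solve for y in y_1 b1 + y_2 b2 = (6, 3).
This gives y = (3, 0), which is column 1 of [L]_S.

(3, 0)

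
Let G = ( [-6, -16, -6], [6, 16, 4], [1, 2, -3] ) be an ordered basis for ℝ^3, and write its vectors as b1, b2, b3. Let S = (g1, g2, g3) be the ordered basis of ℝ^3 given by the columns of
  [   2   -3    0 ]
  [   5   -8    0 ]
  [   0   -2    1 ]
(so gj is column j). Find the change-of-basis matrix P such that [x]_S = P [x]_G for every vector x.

Take x = bj: its G-coordinates are the j-th standard unit vector, so P e_j — column j of P — equals [bj]_S.
b1 = 0·g1 + 2g2 - 2g3, giving column 1 = [0, 2, -2]; repeating for each j gives P = [[0, 0, 2], [2, -2, 1], [-2, 0, -1]].

[[0, 0, 2], [2, -2, 1], [-2, 0, -1]]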